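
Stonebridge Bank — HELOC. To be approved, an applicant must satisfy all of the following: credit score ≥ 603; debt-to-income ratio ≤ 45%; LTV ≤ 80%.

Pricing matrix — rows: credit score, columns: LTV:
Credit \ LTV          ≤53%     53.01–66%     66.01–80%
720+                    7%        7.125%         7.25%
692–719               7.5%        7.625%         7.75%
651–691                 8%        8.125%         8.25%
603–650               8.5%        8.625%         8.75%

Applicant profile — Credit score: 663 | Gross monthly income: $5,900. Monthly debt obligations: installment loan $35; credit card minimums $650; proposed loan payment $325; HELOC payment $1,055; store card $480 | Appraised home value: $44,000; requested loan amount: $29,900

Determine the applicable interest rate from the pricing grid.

8.25%

Credit score 663 ≥ 603; Total monthly debts = (35 + 650 + 325 + 1,055 + 480) = 2,545. DTI = 2,545/5,900 = 43.1% ≤ 45%
LTV = 29,900/44,000 = 68% ≤ 80%
Score 663 is in the 651–691 band; LTV 68% is in the 66.01–80% band → 8.25%.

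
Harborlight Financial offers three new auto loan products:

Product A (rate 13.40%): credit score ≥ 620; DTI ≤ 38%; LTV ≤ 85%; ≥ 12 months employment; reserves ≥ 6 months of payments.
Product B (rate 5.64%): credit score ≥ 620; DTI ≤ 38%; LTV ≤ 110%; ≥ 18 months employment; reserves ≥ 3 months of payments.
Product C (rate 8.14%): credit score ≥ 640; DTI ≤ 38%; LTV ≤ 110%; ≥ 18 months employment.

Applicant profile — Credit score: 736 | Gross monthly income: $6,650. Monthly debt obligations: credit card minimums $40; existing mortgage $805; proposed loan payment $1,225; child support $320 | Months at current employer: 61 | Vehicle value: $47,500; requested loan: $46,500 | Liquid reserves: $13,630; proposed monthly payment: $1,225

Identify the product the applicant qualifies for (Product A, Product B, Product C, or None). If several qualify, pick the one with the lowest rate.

Total debts = (40 + 805 + 1,225 + 320) = 2,390; DTI = 2,390/6,650 = 35.9%.
LTV = 46,500/47,500 = 97.9%.
Reserves = 13,630/1,225 = 11.1 months.
Product A: score 736 ≥ 620; DTI 35.9% ≤ 38%; LTV 97.9% > 85%; employment 61 ≥ 12 mo; reserves 11.1 ≥ 6 mo → does not qualify.
Product B: score 736 ≥ 620; DTI 35.9% ≤ 38%; LTV 97.9% ≤ 110%; employment 61 ≥ 18 mo; reserves 11.1 ≥ 3 mo → qualifies.
Product C: score 736 ≥ 640; DTI 35.9% ≤ 38%; LTV 97.9% ≤ 110%; employment 61 ≥ 18 mo → qualifies.
Qualifying: Product B, Product C. Lowest rate is 5.64% → Product B.

Product B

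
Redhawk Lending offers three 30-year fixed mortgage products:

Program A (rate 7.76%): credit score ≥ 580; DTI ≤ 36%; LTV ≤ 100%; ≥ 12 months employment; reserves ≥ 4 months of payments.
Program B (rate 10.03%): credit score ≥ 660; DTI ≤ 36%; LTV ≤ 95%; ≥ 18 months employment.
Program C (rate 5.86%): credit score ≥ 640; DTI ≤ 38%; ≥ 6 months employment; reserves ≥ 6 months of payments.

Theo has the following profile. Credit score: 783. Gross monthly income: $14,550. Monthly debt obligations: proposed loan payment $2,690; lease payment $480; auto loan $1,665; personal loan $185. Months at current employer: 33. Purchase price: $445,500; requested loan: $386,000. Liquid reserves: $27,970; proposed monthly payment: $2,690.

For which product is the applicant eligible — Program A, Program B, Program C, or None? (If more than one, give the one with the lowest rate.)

Program C

Total debts = (2,690 + 480 + 1,665 + 185) = 5,020; DTI = 5,020/14,550 = 34.5%.
LTV = 386,000/445,500 = 86.6%.
Reserves = 27,970/2,690 = 10.4 months.
Program A: score 783 ≥ 580; DTI 34.5% ≤ 36%; LTV 86.6% ≤ 100%; employment 33 ≥ 12 mo; reserves 10.4 ≥ 4 mo → qualifies.
Program B: score 783 ≥ 660; DTI 34.5% ≤ 36%; LTV 86.6% ≤ 95%; employment 33 ≥ 18 mo → qualifies.
Program C: score 783 ≥ 640; DTI 34.5% ≤ 38%; employment 33 ≥ 6 mo; reserves 10.4 ≥ 6 mo → qualifies.
Qualifying: Program A, Program B, Program C. Lowest rate is 5.86% → Program C.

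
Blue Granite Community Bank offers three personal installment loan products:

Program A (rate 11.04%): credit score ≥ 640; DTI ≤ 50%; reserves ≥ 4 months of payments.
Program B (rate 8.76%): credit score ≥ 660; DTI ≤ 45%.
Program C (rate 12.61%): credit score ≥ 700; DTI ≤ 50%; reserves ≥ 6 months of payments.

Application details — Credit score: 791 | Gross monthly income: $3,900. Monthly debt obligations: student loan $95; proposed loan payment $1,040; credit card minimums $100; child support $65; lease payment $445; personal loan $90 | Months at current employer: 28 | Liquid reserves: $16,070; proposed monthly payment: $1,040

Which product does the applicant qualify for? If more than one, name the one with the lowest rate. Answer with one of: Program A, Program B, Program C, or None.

Total debts = (95 + 1,040 + 100 + 65 + 445 + 90) = 1,835; DTI = 1,835/3,900 = 47.1%.
Reserves = 16,070/1,040 = 15.5 months.
Program A: score 791 ≥ 640; DTI 47.1% ≤ 50%; reserves 15.5 ≥ 4 mo → qualifies.
Program B: score 791 ≥ 660; DTI 47.1% > 45% → does not qualify.
Program C: score 791 ≥ 700; DTI 47.1% ≤ 50%; reserves 15.5 ≥ 6 mo → qualifies.
Qualifying: Program A, Program C. Lowest rate is 11.04% → Program A.

Program A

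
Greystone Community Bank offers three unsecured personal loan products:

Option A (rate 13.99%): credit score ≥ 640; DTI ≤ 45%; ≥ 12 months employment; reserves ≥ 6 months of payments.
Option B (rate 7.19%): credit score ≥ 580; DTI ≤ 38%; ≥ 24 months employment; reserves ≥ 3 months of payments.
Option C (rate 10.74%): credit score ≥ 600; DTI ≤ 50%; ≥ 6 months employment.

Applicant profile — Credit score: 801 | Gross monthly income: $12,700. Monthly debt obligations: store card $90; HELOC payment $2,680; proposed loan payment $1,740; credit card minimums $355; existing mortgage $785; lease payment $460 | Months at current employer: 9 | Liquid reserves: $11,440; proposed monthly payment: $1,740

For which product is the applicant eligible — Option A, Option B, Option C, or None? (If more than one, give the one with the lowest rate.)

Option C

Total debts = (90 + 2,680 + 1,740 + 355 + 785 + 460) = 6,110; DTI = 6,110/12,700 = 48.1%.
Reserves = 11,440/1,740 = 6.6 months.
Option A: score 801 ≥ 640; DTI 48.1% > 45%; employment 9 < 12 mo; reserves 6.6 ≥ 6 mo → does not qualify.
Option B: score 801 ≥ 580; DTI 48.1% > 38%; employment 9 < 24 mo; reserves 6.6 ≥ 3 mo → does not qualify.
Option C: score 801 ≥ 600; DTI 48.1% ≤ 50%; employment 9 ≥ 6 mo → qualifies.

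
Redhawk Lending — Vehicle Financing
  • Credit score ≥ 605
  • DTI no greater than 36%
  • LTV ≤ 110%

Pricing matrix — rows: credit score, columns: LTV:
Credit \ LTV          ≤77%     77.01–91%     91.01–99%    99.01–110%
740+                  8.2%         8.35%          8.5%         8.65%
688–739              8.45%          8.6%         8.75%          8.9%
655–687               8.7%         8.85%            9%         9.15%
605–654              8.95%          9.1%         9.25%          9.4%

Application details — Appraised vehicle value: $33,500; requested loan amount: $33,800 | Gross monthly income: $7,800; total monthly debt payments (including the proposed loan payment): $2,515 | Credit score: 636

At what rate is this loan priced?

Credit score 636 ≥ 605; Debt-to-income = 2,515/7,800 = 32.2% — meets 36% limit
Loan-to-value = 33,800/33,500 = 100.9% — pass (110% max)
Row: 636 falls in 605–654. Column: 100.9% falls in 99.01–110%. Rate = 9.4%.

9.4%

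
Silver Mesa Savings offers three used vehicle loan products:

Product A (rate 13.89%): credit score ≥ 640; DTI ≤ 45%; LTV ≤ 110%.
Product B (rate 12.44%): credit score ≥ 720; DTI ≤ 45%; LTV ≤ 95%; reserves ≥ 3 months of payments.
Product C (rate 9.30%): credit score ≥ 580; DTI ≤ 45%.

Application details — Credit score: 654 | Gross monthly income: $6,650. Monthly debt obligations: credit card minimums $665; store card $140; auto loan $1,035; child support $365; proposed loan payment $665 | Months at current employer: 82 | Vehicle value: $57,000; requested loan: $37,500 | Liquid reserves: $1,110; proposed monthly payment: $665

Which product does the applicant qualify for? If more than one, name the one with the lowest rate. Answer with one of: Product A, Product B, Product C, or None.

Product C

Total debts = (665 + 140 + 1,035 + 365 + 665) = 2,870; DTI = 2,870/6,650 = 43.2%.
LTV = 37,500/57,000 = 65.8%.
Reserves = 1,110/665 = 1.7 months.
Product A: score 654 ≥ 640; DTI 43.2% ≤ 45%; LTV 65.8% ≤ 110% → qualifies.
Product B: score 654 < 720; DTI 43.2% ≤ 45%; LTV 65.8% ≤ 95%; reserves 1.7 < 3 mo → does not qualify.
Product C: score 654 ≥ 580; DTI 43.2% ≤ 45% → qualifies.
Qualifying: Product A, Product C. Lowest rate is 9.30% → Product C.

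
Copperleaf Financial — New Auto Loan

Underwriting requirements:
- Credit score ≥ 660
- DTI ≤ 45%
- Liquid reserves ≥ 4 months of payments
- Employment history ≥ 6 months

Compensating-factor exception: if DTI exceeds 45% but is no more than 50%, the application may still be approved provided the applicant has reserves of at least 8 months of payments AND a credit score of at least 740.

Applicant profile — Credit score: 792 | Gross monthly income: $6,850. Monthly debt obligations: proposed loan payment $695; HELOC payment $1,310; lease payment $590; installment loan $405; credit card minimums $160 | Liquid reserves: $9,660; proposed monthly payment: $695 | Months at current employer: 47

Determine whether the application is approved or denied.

Credit score 792 ≥ 660 (meets base)
Total debts = (695 + 1,310 + 590 + 405 + 160) = 3,160. DTI = 3,160/6,850 = 46.1% > 45% — standard DTI limit exceeded.
Reserves = 9,660/695 = 13.9 months ≥ 4
Employment 47 ≥ 6 months
DTI 46.1% is within the 45%–50% exception band; checking compensating factors.
Reserves 13.9 ≥ 8 months; credit score 792 ≥ 740.
Both override conditions satisfied; DTI exception granted.

Approved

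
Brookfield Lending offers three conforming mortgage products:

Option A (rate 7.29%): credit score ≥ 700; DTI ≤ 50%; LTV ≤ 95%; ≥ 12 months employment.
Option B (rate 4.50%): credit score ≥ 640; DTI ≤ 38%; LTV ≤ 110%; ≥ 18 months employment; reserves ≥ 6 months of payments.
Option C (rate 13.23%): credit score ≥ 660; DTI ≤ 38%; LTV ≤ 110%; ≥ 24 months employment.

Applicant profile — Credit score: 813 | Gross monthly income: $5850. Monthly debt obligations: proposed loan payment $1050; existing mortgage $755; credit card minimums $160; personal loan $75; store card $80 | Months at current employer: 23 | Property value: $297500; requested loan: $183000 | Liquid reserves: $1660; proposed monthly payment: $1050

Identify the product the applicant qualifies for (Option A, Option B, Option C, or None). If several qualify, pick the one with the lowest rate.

Option A

Total debts = (1,050 + 755 + 160 + 75 + 80) = 2,120; DTI = 2,120/5,850 = 36.2%.
LTV = 183,000/297,500 = 61.5%.
Reserves = 1,660/1,050 = 1.6 months.
Option A: score 813 ≥ 700; DTI 36.2% ≤ 50%; LTV 61.5% ≤ 95%; employment 23 ≥ 12 mo → qualifies.
Option B: score 813 ≥ 640; DTI 36.2% ≤ 38%; LTV 61.5% ≤ 110%; employment 23 ≥ 18 mo; reserves 1.6 < 6 mo → does not qualify.
Option C: score 813 ≥ 660; DTI 36.2% ≤ 38%; LTV 61.5% ≤ 110%; employment 23 < 24 mo → does not qualify.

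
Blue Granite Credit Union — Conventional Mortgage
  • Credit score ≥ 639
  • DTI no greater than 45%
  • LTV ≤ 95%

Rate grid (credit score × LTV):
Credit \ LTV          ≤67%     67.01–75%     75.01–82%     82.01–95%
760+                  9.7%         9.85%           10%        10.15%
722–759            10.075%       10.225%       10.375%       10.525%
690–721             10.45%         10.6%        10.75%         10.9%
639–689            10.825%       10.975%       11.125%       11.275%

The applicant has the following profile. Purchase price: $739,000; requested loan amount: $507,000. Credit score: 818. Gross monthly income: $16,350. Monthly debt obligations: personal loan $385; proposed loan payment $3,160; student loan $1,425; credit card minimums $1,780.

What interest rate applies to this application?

Credit score 818 ≥ 639; Total monthly debts = (385 + 3,160 + 1,425 + 1,780) = 6,750. Debt-to-income = 6,750/16,350 = 41.3% — meets 45% limit
LTV: 507,000 ÷ 739,000 = 68.6%, within 95% cap
Score 818 is in the 760+ band; LTV 68.6% is in the 67.01–75% band → 9.85%.

9.85%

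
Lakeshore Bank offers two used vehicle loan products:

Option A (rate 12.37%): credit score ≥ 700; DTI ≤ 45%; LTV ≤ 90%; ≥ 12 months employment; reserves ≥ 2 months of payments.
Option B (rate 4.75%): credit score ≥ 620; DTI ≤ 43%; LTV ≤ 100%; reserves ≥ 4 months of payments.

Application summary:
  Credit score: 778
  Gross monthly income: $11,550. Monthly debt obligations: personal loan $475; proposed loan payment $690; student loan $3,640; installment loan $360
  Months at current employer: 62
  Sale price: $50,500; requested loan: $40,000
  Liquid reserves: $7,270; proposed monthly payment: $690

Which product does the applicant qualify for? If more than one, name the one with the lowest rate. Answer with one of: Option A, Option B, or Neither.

Total debts = (475 + 690 + 3,640 + 360) = 5,165; DTI = 5,165/11,550 = 44.7%.
LTV = 40,000/50,500 = 79.2%.
Reserves = 7,270/690 = 10.5 months.
Option A: score 778 ≥ 700; DTI 44.7% ≤ 45%; LTV 79.2% ≤ 90%; employment 62 ≥ 12 mo; reserves 10.5 ≥ 2 mo → qualifies.
Option B: score 778 ≥ 620; DTI 44.7% > 43%; LTV 79.2% ≤ 100%; reserves 10.5 ≥ 4 mo → does not qualify.

Option A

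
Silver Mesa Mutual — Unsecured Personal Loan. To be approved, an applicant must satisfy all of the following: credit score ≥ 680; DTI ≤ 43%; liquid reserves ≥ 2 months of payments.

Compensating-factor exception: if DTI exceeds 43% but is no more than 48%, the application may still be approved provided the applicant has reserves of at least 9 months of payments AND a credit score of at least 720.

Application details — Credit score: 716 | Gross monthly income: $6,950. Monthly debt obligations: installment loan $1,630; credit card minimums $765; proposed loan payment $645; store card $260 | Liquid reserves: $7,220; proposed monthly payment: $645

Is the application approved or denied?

Credit score 716 ≥ 680 (meets base)
Total debts = (1,630 + 765 + 645 + 260) = 3,300. DTI: 3,300 ÷ 6,950 = 47.5%, over the 43% base limit.
Reserves: 7,220 ÷ 645 = 11.2 months (meets 2-month minimum)
47.5% falls in the override range (43%–48%), so the compensating-factor test applies.
Override check — reserves: 11.2 mo (ok); score: 716 (below 720).
Compensating-factor requirement not fully met.

Denied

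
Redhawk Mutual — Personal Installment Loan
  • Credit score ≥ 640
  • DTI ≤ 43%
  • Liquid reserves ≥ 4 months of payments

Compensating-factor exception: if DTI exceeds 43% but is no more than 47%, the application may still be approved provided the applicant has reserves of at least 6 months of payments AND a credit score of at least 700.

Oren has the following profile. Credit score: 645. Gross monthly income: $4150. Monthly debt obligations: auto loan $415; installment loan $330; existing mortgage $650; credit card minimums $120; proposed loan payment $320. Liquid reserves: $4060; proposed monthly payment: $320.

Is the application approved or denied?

Denied

Credit score 645 ≥ 640 (meets base)
Total debts = (415 + 330 + 650 + 120 + 320) = 1,835. DTI = 1,835/4,150 = 44.2% > 43% — standard DTI limit exceeded.
Liquid reserves cover 4,060/320 = 12.7 months — ≥ 4 required
44.2% falls in the override range (43%–47%), so the compensating-factor test applies.
Reserves 12.7 ≥ 6 months; credit score 645 < 700.
Override conditions not both satisfied; exception does not apply.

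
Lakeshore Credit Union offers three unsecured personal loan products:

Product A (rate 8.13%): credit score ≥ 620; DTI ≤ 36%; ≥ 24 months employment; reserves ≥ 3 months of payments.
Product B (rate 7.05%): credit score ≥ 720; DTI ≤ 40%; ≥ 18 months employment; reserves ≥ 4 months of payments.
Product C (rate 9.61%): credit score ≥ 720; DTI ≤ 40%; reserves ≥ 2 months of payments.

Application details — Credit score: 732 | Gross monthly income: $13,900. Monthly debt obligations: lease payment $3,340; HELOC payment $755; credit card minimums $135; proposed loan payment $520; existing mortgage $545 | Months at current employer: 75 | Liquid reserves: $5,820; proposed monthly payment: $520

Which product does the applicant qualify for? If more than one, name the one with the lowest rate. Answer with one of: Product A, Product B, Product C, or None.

Total debts = (3,340 + 755 + 135 + 520 + 545) = 5,295; DTI = 5,295/13,900 = 38.1%.
Reserves = 5,820/520 = 11.2 months.
Product A: score 732 ≥ 620; DTI 38.1% > 36%; employment 75 ≥ 24 mo; reserves 11.2 ≥ 3 mo → does not qualify.
Product B: score 732 ≥ 720; DTI 38.1% ≤ 40%; employment 75 ≥ 18 mo; reserves 11.2 ≥ 4 mo → qualifies.
Product C: score 732 ≥ 720; DTI 38.1% ≤ 40%; reserves 11.2 ≥ 2 mo → qualifies.
Qualifying: Product B, Product C. Lowest rate is 7.05% → Product B.

Product B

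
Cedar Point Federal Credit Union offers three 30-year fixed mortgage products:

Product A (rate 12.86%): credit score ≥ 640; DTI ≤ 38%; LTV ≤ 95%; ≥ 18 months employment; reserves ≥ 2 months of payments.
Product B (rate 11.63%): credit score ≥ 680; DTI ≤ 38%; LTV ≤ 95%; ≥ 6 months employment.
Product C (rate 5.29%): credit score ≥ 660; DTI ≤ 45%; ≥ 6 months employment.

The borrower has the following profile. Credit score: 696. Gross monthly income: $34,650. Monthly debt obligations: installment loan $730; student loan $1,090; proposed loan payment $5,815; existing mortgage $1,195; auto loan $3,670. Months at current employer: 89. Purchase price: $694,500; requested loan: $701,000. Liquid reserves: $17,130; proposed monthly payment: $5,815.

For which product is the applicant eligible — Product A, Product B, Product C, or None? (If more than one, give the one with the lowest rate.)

Product C

Total debts = (730 + 1,090 + 5,815 + 1,195 + 3,670) = 12,500; DTI = 12,500/34,650 = 36.1%.
LTV = 701,000/694,500 = 100.9%.
Reserves = 17,130/5,815 = 2.9 months.
Product A: score 696 ≥ 640; DTI 36.1% ≤ 38%; LTV 100.9% > 95%; employment 89 ≥ 18 mo; reserves 2.9 ≥ 2 mo → does not qualify.
Product B: score 696 ≥ 680; DTI 36.1% ≤ 38%; LTV 100.9% > 95%; employment 89 ≥ 6 mo → does not qualify.
Product C: score 696 ≥ 660; DTI 36.1% ≤ 45%; employment 89 ≥ 6 mo → qualifies.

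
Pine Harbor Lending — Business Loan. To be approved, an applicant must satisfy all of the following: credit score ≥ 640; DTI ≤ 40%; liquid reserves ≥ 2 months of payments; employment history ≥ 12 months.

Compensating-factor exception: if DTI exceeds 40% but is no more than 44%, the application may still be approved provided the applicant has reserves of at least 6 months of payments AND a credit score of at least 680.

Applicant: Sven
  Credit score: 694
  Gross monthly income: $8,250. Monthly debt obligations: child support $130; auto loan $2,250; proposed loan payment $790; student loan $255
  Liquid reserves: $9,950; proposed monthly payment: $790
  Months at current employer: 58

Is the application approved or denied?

Credit score 694 ≥ 640 (meets base)
Total debts = (130 + 2,250 + 790 + 255) = 3,425. DTI = 3,425/8,250 = 41.5% > 40% — standard DTI limit exceeded.
Reserves: 9,950 ÷ 790 = 12.6 months (meets 2-month minimum)
Employment 58 ≥ 12 months
41.5% falls in the override range (40%–44%), so the compensating-factor test applies.
Override check — reserves: 12.6 mo (ok); score: 694 (ok).
Both override conditions satisfied; DTI exception granted.

Approved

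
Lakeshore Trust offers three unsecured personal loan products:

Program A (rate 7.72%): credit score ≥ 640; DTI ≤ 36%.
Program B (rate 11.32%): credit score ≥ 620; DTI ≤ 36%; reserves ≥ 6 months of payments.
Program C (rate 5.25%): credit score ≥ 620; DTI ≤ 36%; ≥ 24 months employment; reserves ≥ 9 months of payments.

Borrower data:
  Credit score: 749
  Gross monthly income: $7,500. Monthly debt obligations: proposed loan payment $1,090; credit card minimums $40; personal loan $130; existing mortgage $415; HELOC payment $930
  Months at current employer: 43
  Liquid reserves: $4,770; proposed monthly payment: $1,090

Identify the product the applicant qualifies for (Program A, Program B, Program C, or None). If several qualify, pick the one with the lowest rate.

Program A

Total debts = (1,090 + 40 + 130 + 415 + 930) = 2,605; DTI = 2,605/7,500 = 34.7%.
Reserves = 4,770/1,090 = 4.4 months.
Program A: score 749 ≥ 640; DTI 34.7% ≤ 36% → qualifies.
Program B: score 749 ≥ 620; DTI 34.7% ≤ 36%; reserves 4.4 < 6 mo → does not qualify.
Program C: score 749 ≥ 620; DTI 34.7% ≤ 36%; employment 43 ≥ 24 mo; reserves 4.4 < 9 mo → does not qualify.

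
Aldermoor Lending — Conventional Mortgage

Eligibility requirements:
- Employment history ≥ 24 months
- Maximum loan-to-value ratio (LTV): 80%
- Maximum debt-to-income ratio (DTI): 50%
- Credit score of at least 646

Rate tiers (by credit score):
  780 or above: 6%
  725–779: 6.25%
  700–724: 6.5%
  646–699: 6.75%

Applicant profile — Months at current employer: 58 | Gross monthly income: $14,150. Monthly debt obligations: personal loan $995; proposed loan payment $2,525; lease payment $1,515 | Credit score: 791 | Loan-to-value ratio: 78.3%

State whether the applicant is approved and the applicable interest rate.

Credit score 791 ≥ 646 (meets minimum)
Employment 58 ≥ 24 months
LTV 78.3% — within 80%
Total monthly debts = (995 + 2,525 + 1,515) = 5,035. DTI: 5,035 ÷ 14,150 = 35.6%, within the 50% cap
All requirements met. Score 791 falls in the 780 or above tier → 6%.

Approved at 6%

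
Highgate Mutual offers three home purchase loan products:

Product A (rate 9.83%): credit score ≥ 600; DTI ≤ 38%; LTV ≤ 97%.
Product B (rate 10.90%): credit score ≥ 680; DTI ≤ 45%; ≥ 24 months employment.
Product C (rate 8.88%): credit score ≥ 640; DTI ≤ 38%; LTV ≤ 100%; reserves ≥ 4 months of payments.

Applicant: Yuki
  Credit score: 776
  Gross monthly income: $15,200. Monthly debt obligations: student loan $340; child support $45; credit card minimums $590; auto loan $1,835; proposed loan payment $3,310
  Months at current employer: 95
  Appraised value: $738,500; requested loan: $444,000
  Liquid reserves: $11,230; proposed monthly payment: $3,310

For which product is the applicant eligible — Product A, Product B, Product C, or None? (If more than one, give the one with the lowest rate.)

Product B

Total debts = (340 + 45 + 590 + 1,835 + 3,310) = 6,120; DTI = 6,120/15,200 = 40.3%.
LTV = 444,000/738,500 = 60.1%.
Reserves = 11,230/3,310 = 3.4 months.
Product A: score 776 ≥ 600; DTI 40.3% > 38%; LTV 60.1% ≤ 97% → does not qualify.
Product B: score 776 ≥ 680; DTI 40.3% ≤ 45%; employment 95 ≥ 24 mo → qualifies.
Product C: score 776 ≥ 640; DTI 40.3% > 38%; LTV 60.1% ≤ 100%; reserves 3.4 < 4 mo → does not qualify.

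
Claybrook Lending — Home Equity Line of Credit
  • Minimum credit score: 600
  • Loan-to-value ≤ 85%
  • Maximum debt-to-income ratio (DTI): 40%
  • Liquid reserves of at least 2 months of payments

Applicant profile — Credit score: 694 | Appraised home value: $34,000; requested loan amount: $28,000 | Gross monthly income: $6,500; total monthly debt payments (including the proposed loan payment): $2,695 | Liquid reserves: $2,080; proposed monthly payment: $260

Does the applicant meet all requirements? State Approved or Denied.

Credit score 694 ≥ 600 (meets)
LTV = 28,000/34,000 = 82.4% ≤ 85%
Debt-to-income = 2,695/6,500 = 41.5% — over 40% limit
Liquid reserves cover 2,080/260 = 8.0 months — ≥ 2 required
Fails on DTI.

Denied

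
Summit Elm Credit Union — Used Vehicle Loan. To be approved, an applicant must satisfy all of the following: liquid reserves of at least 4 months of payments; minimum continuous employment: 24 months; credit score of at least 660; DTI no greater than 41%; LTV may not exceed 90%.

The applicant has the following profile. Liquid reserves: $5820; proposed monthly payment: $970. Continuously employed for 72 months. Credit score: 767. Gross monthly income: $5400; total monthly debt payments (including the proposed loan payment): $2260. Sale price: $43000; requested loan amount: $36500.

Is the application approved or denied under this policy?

Denied

Liquid reserves cover 5,820/970 = 6.0 months — ≥ 4 required
Employment 72 ≥ 24 months
Credit score 767 ≥ 660 (meets)
DTI: 2,260 ÷ 5,400 = 41.9%, exceeds the 41% cap
LTV = 36,500/43,000 = 84.9% ≤ 90%
Fails on DTI.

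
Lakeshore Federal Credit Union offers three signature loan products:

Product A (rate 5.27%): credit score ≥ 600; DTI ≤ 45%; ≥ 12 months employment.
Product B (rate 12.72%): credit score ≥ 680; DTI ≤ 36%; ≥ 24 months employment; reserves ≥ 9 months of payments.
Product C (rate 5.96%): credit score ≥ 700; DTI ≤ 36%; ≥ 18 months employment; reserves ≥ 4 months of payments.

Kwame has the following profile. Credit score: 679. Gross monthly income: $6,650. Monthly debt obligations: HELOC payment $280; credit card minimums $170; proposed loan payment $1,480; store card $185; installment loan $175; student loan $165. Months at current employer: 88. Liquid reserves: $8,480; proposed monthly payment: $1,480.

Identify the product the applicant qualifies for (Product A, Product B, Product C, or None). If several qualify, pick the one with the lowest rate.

Product A

Total debts = (280 + 170 + 1,480 + 185 + 175 + 165) = 2,455; DTI = 2,455/6,650 = 36.9%.
Reserves = 8,480/1,480 = 5.7 months.
Product A: score 679 ≥ 600; DTI 36.9% ≤ 45%; employment 88 ≥ 12 mo → qualifies.
Product B: score 679 < 680; DTI 36.9% > 36%; employment 88 ≥ 24 mo; reserves 5.7 < 9 mo → does not qualify.
Product C: score 679 < 700; DTI 36.9% > 36%; employment 88 ≥ 18 mo; reserves 5.7 ≥ 4 mo → does not qualify.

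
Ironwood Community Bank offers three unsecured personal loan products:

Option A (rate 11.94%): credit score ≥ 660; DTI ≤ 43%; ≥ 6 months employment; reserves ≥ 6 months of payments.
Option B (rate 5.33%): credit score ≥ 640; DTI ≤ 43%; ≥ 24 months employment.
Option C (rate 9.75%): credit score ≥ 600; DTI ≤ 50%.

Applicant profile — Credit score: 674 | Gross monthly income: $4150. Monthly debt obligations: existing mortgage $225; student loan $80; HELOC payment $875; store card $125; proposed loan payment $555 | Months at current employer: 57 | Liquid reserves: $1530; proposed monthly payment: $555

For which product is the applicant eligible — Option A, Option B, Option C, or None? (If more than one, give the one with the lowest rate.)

Option C

Total debts = (225 + 80 + 875 + 125 + 555) = 1,860; DTI = 1,860/4,150 = 44.8%.
Reserves = 1,530/555 = 2.8 months.
Option A: score 674 ≥ 660; DTI 44.8% > 43%; employment 57 ≥ 6 mo; reserves 2.8 < 6 mo → does not qualify.
Option B: score 674 ≥ 640; DTI 44.8% > 43%; employment 57 ≥ 24 mo → does not qualify.
Option C: score 674 ≥ 600; DTI 44.8% ≤ 50% → qualifies.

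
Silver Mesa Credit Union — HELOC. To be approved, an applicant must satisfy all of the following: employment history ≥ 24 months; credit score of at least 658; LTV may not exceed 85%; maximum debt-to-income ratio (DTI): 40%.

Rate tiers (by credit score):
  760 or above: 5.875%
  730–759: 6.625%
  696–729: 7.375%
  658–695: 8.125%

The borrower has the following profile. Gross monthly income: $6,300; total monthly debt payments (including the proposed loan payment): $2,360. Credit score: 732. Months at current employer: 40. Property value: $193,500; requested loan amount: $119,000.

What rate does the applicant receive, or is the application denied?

Credit score 732 ≥ 658 (meets minimum)
Employment 40 ≥ 24 months
DTI: 2,360 ÷ 6,300 = 37.5%, within the 40% cap
LTV = 119,000/193,500 = 61.5% ≤ 85%
All requirements met. Score 732 falls in the 730–759 tier → 6.625%.

Approved at 6.625%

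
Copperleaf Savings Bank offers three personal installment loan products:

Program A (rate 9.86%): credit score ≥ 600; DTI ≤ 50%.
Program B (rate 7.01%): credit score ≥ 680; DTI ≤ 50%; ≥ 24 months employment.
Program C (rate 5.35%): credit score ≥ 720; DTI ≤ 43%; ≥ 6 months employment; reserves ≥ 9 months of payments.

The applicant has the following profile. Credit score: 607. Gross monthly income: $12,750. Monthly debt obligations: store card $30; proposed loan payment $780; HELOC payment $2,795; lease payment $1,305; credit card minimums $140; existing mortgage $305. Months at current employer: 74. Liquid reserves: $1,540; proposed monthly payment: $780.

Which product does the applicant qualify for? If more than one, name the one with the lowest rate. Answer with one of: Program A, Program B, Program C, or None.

Total debts = (30 + 780 + 2,795 + 1,305 + 140 + 305) = 5,355; DTI = 5,355/12,750 = 42%.
Reserves = 1,540/780 = 2.0 months.
Program A: score 607 ≥ 600; DTI 42% ≤ 50% → qualifies.
Program B: score 607 < 680; DTI 42% ≤ 50%; employment 74 ≥ 24 mo → does not qualify.
Program C: score 607 < 720; DTI 42% ≤ 43%; employment 74 ≥ 6 mo; reserves 2.0 < 9 mo → does not qualify.

Program A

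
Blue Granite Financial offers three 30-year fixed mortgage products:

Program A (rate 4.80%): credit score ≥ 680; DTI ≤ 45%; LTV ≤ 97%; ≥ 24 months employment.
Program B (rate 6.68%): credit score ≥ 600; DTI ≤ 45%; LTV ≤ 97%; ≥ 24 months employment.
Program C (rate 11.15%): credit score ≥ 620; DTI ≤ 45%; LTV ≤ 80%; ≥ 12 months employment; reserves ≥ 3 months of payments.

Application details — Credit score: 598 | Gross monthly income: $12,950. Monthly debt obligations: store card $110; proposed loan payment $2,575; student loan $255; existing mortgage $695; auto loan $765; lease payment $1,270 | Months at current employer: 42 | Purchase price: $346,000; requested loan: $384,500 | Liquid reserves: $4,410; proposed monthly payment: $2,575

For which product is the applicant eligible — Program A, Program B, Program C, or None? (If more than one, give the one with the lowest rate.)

None

Total debts = (110 + 2,575 + 255 + 695 + 765 + 1,270) = 5,670; DTI = 5,670/12,950 = 43.8%.
LTV = 384,500/346,000 = 111.1%.
Reserves = 4,410/2,575 = 1.7 months.
Program A: score 598 < 680; DTI 43.8% ≤ 45%; LTV 111.1% > 97%; employment 42 ≥ 24 mo → does not qualify.
Program B: score 598 < 600; DTI 43.8% ≤ 45%; LTV 111.1% > 97%; employment 42 ≥ 24 mo → does not qualify.
Program C: score 598 < 620; DTI 43.8% ≤ 45%; LTV 111.1% > 80%; employment 42 ≥ 12 mo; reserves 1.7 < 3 mo → does not qualify.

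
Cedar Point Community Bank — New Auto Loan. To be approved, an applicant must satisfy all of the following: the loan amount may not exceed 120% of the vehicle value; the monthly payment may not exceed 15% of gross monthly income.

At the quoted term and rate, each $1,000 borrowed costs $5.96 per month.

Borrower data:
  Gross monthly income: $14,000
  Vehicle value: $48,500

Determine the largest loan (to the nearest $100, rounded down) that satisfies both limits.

$58,200

Payment cap: 15% × $14,000 = $2,100/month.
At $5.96 per $1,000, that supports 2,100/5.96 × 1,000 ≈ $352,348 → $352,300.
LTV cap: 120% × $48,500 = $58,200 → $58,200.
Binding constraint: loan-to-value.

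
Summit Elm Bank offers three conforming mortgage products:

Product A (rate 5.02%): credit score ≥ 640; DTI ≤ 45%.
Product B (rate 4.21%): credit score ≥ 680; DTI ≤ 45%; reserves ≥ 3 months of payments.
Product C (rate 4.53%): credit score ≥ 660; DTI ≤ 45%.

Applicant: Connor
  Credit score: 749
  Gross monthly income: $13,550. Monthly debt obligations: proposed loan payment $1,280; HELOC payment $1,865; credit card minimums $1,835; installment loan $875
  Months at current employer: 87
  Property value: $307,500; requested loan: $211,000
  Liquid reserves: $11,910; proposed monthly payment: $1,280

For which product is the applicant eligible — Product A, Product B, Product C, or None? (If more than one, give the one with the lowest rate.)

Product B

Total debts = (1,280 + 1,865 + 1,835 + 875) = 5,855; DTI = 5,855/13,550 = 43.2%.
LTV = 211,000/307,500 = 68.6%.
Reserves = 11,910/1,280 = 9.3 months.
Product A: score 749 ≥ 640; DTI 43.2% ≤ 45% → qualifies.
Product B: score 749 ≥ 680; DTI 43.2% ≤ 45%; reserves 9.3 ≥ 3 mo → qualifies.
Product C: score 749 ≥ 660; DTI 43.2% ≤ 45% → qualifies.
Qualifying: Product A, Product B, Product C. Lowest rate is 4.21% → Product B.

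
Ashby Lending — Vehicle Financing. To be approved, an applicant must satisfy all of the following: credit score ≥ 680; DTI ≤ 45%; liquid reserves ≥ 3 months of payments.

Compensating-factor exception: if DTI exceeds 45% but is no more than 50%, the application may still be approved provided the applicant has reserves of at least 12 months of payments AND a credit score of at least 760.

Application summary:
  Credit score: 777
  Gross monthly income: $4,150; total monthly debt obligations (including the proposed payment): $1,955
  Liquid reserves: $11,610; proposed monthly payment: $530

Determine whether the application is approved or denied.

Approved

Credit score 777 ≥ 680 (meets base)
DTI: 1,955 ÷ 4,150 = 47.1%, over the 45% base limit.
Liquid reserves cover 11,610/530 = 21.9 months — ≥ 3 required
DTI 47.1% is within the 45%–50% exception band; checking compensating factors.
Override check — reserves: 21.9 mo (ok); score: 777 (ok).
Both override conditions satisfied; DTI exception granted.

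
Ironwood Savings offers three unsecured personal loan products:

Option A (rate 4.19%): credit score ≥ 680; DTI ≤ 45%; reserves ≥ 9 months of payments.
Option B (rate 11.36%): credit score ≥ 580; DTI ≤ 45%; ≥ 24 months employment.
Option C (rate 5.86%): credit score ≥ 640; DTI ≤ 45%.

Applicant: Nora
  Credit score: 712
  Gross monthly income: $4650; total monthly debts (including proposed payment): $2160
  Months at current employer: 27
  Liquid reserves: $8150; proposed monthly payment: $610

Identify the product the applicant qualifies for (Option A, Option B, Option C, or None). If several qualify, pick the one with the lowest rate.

DTI = 2,160/4,650 = 46.5%.
Reserves = 8,150/610 = 13.4 months.
Option A: score 712 ≥ 680; DTI 46.5% > 45%; reserves 13.4 ≥ 9 mo → does not qualify.
Option B: score 712 ≥ 580; DTI 46.5% > 45%; employment 27 ≥ 24 mo → does not qualify.
Option C: score 712 ≥ 640; DTI 46.5% > 45% → does not qualify.

None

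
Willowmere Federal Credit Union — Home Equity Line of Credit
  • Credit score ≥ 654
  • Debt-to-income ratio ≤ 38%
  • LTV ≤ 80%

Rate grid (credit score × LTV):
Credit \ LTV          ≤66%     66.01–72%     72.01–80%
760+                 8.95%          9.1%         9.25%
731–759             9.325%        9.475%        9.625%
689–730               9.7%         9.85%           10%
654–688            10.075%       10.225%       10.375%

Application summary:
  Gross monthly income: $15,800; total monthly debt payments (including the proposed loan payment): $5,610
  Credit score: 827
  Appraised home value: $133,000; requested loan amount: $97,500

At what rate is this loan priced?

Credit score 827 ≥ 654; Debt-to-income = 5,610/15,800 = 35.5% — meets 38% limit
Loan-to-value = 97,500/133,000 = 73.3% — pass (80% max)
Row: 827 falls in 760+. Column: 73.3% falls in 72.01–80%. Rate = 9.25%.

9.25%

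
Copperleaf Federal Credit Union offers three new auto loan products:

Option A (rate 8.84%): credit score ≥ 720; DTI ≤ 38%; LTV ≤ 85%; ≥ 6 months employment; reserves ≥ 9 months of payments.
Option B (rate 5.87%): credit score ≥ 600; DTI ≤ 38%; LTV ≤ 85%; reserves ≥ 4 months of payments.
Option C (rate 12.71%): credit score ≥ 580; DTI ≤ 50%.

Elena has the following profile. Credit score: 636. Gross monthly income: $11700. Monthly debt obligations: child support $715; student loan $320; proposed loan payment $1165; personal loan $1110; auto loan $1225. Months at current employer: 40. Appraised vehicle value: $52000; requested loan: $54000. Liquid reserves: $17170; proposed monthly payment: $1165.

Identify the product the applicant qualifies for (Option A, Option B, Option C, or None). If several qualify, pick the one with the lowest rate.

Option C

Total debts = (715 + 320 + 1,165 + 1,110 + 1,225) = 4,535; DTI = 4,535/11,700 = 38.8%.
LTV = 54,000/52,000 = 103.8%.
Reserves = 17,170/1,165 = 14.7 months.
Option A: score 636 < 720; DTI 38.8% > 38%; LTV 103.8% > 85%; employment 40 ≥ 6 mo; reserves 14.7 ≥ 9 mo → does not qualify.
Option B: score 636 ≥ 600; DTI 38.8% > 38%; LTV 103.8% > 85%; reserves 14.7 ≥ 4 mo → does not qualify.
Option C: score 636 ≥ 580; DTI 38.8% ≤ 50% → qualifies.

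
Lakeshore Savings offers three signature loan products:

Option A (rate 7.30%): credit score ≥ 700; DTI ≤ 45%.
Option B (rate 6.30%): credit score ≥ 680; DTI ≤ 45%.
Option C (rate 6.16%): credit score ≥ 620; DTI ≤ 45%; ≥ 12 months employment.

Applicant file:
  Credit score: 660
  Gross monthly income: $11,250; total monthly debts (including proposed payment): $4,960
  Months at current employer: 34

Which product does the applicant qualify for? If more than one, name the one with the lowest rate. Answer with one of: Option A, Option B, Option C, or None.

DTI = 4,960/11,250 = 44.1%.
Option A: score 660 < 700; DTI 44.1% ≤ 45% → does not qualify.
Option B: score 660 < 680; DTI 44.1% ≤ 45% → does not qualify.
Option C: score 660 ≥ 620; DTI 44.1% ≤ 45%; employment 34 ≥ 12 mo → qualifies.

Option C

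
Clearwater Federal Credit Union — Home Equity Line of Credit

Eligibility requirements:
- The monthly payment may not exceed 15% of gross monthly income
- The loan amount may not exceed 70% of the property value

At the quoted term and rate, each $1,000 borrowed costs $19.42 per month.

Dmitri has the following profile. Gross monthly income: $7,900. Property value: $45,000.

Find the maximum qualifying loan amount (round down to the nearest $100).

$31,500

Payment cap: 15% × $7,900 = $1,185/month.
At $19.42 per $1,000, that supports 1,185/19.42 × 1,000 ≈ $61,019 → $61,000.
LTV cap: 70% × $45,000 = $31,500 → $31,500.
Binding constraint: loan-to-value.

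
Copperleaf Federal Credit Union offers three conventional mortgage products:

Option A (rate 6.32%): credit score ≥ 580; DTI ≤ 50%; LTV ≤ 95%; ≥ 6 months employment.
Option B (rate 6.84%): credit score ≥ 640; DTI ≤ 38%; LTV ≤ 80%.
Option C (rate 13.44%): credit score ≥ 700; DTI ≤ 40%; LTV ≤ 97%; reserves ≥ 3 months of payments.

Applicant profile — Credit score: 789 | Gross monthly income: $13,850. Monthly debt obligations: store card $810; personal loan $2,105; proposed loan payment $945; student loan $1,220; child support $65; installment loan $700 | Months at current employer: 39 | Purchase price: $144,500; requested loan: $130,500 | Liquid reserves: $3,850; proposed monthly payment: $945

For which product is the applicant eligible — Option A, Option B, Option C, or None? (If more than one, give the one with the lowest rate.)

Option A

Total debts = (810 + 2,105 + 945 + 1,220 + 65 + 700) = 5,845; DTI = 5,845/13,850 = 42.2%.
LTV = 130,500/144,500 = 90.3%.
Reserves = 3,850/945 = 4.1 months.
Option A: score 789 ≥ 580; DTI 42.2% ≤ 50%; LTV 90.3% ≤ 95%; employment 39 ≥ 6 mo → qualifies.
Option B: score 789 ≥ 640; DTI 42.2% > 38%; LTV 90.3% > 80% → does not qualify.
Option C: score 789 ≥ 700; DTI 42.2% > 40%; LTV 90.3% ≤ 97%; reserves 4.1 ≥ 3 mo → does not qualify.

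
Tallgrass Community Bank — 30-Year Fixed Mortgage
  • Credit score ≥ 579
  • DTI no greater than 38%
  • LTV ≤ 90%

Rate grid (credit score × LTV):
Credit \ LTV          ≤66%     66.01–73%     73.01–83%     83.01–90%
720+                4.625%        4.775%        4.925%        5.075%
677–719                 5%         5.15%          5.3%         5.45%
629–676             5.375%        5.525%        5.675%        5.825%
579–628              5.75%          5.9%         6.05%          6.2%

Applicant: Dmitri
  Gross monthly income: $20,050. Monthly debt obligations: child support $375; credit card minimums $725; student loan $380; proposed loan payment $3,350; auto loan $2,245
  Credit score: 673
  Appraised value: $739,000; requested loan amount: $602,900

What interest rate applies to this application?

Credit score 673 ≥ 579; Total monthly debts = (375 + 725 + 380 + 3,350 + 2,245) = 7,075. DTI: 7,075 ÷ 20,050 = 35.3%, within the 38% cap
LTV = 602,900/739,000 = 81.6% ≤ 90%
Score 673 is in the 629–676 band; LTV 81.6% is in the 73.01–83% band → 5.675%.

5.675%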